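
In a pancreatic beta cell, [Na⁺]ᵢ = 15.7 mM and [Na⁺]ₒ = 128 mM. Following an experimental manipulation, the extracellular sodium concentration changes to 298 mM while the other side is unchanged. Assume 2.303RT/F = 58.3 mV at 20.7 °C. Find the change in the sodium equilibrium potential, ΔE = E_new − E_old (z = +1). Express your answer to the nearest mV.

21 mV

E_old = (58.3/1)·log₁₀(128/15.7) = 53.13 mV
E_new = (58.3/1)·log₁₀(298/15.7) = 74.53 mV
ΔE = 74.53 − (53.13) = 21.40 mV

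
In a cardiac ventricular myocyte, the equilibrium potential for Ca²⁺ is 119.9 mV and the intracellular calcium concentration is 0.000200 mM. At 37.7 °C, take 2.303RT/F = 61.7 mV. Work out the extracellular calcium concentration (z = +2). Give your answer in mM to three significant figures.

Nernst: E = (61.7/2) · log₁₀([out]/[in]), so log₁₀([out]/[in]) = 119.9 × 2 / 61.7 = 3.8865.
[out]/[in] = 10^(3.8865) = 7701.
[out] = 7701 × 0.000200 = 1.54 mM.

1.54 mM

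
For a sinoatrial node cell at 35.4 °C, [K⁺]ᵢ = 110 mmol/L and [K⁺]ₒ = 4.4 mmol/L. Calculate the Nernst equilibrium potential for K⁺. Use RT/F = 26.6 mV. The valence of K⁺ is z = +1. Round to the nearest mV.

-86 mV

E = (26.6/z) · ln([K⁺]_out/[K⁺]_in) with z = +1.
= (26.6/1) · ln(4.4/110) = 26.60 · ln(0.04)
= 26.60 · (-3.2189) = -85.62 mV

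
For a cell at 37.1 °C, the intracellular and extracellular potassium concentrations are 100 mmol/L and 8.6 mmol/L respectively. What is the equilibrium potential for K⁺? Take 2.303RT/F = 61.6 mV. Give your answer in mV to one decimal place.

-65.6 mV

E = (61.6/z) · log₁₀([K⁺]_out/[K⁺]_in) with z = +1.
= (61.6/1) · log₁₀(8.6/100) = 61.60 · log₁₀(0.086)
= 61.60 · (-1.0655) = -65.63 mV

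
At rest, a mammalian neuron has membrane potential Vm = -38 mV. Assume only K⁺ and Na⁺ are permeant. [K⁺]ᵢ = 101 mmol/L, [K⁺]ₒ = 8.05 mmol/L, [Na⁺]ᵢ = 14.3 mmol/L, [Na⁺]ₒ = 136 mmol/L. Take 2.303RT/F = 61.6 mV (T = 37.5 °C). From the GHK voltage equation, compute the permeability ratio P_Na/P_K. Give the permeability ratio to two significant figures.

Let α = P_Na/P_K. GHK: Vm = 61.6·log₁₀[(Kₒ + α·Naₒ)/(Kᵢ + α·Naᵢ)].
10^(Vm/61.6) = 10^(-38.0/61.6) = 0.24161
So 0.24161·(Kᵢ + α·Naᵢ) = Kₒ + α·Naₒ → α = (0.24161·101.0 − 8.05) / (136.0 − 0.24161·14.3)
α = (24.4 − 8.05) / (136.0 − 3.455) = 16.35/132.5 = 0.1234

0.12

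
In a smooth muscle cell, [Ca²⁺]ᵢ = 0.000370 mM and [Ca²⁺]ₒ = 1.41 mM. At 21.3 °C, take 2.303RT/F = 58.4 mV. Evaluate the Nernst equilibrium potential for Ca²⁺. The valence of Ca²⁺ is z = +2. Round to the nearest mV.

105 mV

E = (58.4/z) · log₁₀([Ca²⁺]_out/[Ca²⁺]_in) with z = +2.
= (58.4/2) · log₁₀(1.41/0.000370) = 29.20 · log₁₀(3811)
= 29.20 · (3.5810) = 104.57 mV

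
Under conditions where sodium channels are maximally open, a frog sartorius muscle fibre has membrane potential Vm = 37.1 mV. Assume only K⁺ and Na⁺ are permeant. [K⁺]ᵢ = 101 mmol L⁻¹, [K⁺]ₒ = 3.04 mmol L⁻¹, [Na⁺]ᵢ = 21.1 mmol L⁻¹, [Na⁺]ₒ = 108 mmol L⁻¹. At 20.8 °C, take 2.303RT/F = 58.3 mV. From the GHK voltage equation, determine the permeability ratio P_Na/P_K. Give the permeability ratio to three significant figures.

Let α = P_Na/P_K. GHK: Vm = 58.3·log₁₀[(Kₒ + α·Naₒ)/(Kᵢ + α·Naᵢ)].
10^(Vm/58.3) = 10^(37.1/58.3) = 4.3288
So 4.3288·(Kᵢ + α·Naᵢ) = Kₒ + α·Naₒ → α = (4.3288·101.0 − 3.04) / (108.0 − 4.3288·21.1)
α = (437.2 − 3.04) / (108.0 − 91.34) = 434.2/16.66 = 26.06

26.1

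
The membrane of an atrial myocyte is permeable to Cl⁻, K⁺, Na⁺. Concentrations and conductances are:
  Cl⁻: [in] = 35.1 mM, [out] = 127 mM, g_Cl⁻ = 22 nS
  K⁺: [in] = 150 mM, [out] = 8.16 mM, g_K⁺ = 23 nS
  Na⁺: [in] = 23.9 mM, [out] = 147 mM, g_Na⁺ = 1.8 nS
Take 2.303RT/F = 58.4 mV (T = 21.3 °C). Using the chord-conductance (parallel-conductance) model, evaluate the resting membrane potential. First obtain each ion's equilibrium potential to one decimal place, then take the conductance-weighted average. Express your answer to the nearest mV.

E_Cl⁻ = (58.4/-1)·log₁₀(127/35.1) = -32.6 mV
E_K⁺ = (58.4/1)·log₁₀(8.16/150) = -73.8 mV
E_Na⁺ = (58.4/1)·log₁₀(147/23.9) = 46.1 mV
Vm = (Σ gᵢEᵢ)/(Σ gᵢ) = (22·-32.6 + 23·-73.8 + 1.8·46.1) / (22 + 23 + 1.8)
= -2331.62 / 46.8 = -49.82 mV

-50 mV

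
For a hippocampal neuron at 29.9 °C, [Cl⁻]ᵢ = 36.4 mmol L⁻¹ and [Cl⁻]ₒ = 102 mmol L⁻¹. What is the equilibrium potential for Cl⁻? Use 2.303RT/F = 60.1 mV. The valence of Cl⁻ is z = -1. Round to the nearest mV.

E = (60.1/z) · log₁₀([Cl⁻]_out/[Cl⁻]_in) with z = -1.
For an anion, dividing by z = -1 reverses the sign.
= (60.1/-1) · log₁₀(102/36.4) = -60.10 · log₁₀(2.802)
= -60.10 · (0.4475) = -26.89 mV

-27 mV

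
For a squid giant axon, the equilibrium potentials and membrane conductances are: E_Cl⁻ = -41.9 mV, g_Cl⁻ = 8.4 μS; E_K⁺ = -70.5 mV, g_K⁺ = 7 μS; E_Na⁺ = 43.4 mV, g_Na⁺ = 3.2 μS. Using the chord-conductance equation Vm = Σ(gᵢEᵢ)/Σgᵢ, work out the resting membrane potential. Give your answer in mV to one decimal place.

-38.0 mV

Σ gᵢEᵢ = 8.4·(-41.9) + 7·(-70.5) + 3.2·(43.4) = -706.58
Σ gᵢ = 8.4 + 7 + 3.2 = 18.6
Vm = -706.58 / 18.6 = -37.99 mV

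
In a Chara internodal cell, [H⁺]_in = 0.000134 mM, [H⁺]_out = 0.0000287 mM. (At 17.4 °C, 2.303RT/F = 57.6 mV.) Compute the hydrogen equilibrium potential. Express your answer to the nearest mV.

E = (57.6/z) · log₁₀([H⁺]_out/[H⁺]_in) with z = +1.
= (57.6/1) · log₁₀(0.0000287/0.000134) = 57.60 · log₁₀(0.2142)
= 57.60 · (-0.6692) = -38.55 mV

-39 mV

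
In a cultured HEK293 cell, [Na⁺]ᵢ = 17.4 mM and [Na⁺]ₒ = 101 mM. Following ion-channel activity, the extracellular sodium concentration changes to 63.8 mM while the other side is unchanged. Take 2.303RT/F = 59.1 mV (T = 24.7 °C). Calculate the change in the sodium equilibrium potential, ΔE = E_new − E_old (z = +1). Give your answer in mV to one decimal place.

-11.8 mV

E_old = (59.1/1)·log₁₀(101/17.4) = 45.14 mV
E_new = (59.1/1)·log₁₀(63.8/17.4) = 33.35 mV
ΔE = 33.35 − (45.14) = -11.79 mV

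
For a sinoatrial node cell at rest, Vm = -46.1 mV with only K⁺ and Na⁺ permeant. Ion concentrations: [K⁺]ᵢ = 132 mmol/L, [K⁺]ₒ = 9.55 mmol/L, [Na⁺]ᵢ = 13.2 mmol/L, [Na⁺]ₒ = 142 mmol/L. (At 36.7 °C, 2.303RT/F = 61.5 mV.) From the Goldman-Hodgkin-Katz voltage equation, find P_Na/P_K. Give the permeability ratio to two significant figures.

0.10

Let α = P_Na/P_K. GHK: Vm = 61.5·log₁₀[(Kₒ + α·Naₒ)/(Kᵢ + α·Naᵢ)].
10^(Vm/61.5) = 10^(-46.1/61.5) = 0.17799
So 0.17799·(Kᵢ + α·Naᵢ) = Kₒ + α·Naₒ → α = (0.17799·132.0 − 9.55) / (142.0 − 0.17799·13.2)
α = (23.5 − 9.55) / (142.0 − 2.35) = 13.95/139.7 = 0.09986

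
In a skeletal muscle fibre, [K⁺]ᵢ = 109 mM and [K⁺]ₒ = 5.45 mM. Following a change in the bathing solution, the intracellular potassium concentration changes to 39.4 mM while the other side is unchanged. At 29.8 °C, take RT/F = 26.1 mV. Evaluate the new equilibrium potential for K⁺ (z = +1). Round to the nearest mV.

After the shift: [K⁺]_out = 5.45, [K⁺]_in = 39.4 mM.
E_new = (26.1/1)·ln(5.45/39.4) = 26.10 · (-1.9782) = -51.63 mV

-52 mV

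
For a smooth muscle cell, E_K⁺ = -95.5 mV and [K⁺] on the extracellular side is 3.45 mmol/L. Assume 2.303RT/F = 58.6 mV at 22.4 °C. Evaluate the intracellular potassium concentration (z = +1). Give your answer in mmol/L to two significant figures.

150 mmol/L

Nernst: E = (58.6/1) · log₁₀([out]/[in]), so log₁₀([out]/[in]) = -95.5 × 1 / 58.6 = -1.6297.
[out]/[in] = 10^(-1.6297) = 0.02346.
[in] = 3.45 / 0.02346 = 147.1 mmol/L.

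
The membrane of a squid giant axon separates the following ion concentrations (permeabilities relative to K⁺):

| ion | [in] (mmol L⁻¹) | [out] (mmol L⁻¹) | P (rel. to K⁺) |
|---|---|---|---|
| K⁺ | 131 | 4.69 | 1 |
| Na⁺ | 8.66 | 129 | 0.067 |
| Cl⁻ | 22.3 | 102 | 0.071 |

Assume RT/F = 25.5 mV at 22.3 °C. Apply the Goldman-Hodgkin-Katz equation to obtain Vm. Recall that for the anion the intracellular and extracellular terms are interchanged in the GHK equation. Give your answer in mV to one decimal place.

-56.9 mV

Vm = 25.5 · ln[(Σ P·[cation]ₒ + Σ P·[anion]ᵢ) / (Σ P·[cation]ᵢ + Σ P·[anion]ₒ)]
Numerator = 1×4.69 + 0.067×129 + 0.071×22.3 = 14.92
Denominator = 1×131 + 0.067×8.66 + 0.071×102 = 138.8
Vm = 25.5 · ln(0.10745) = 25.5 × (-2.2307) = -56.88 mV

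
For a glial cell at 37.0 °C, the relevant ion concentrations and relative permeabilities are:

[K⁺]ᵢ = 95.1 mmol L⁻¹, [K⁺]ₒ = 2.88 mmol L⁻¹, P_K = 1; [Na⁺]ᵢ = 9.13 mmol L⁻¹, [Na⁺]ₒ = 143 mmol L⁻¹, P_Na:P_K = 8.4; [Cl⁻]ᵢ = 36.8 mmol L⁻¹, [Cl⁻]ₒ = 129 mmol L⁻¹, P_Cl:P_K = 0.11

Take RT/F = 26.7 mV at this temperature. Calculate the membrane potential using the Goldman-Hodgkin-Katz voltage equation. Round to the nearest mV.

50 mV

Vm = 26.7 · ln[(Σ P·[cation]ₒ + Σ P·[anion]ᵢ) / (Σ P·[cation]ᵢ + Σ P·[anion]ₒ)]
Numerator = 1×2.88 + 8.4×143 + 0.11×36.8 = 1208
Denominator = 1×95.1 + 8.4×9.13 + 0.11×129 = 186
Vm = 26.7 · ln(6.4959) = 26.7 × (1.8712) = 49.96 mV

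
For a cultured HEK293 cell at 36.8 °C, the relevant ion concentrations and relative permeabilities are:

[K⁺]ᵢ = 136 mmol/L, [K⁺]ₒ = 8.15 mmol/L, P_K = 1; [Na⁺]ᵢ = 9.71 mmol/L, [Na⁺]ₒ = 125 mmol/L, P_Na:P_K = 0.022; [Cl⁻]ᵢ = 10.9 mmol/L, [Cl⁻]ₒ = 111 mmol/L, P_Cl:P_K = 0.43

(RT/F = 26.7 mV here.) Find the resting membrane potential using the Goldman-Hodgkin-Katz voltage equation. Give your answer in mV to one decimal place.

Vm = 26.7 · ln[(Σ P·[cation]ₒ + Σ P·[anion]ᵢ) / (Σ P·[cation]ᵢ + Σ P·[anion]ₒ)]
Numerator = 1×8.15 + 0.022×125 + 0.43×10.9 = 15.59
Denominator = 1×136 + 0.022×9.71 + 0.43×111 = 183.9
Vm = 26.7 · ln(0.084738) = 26.7 × (-2.4682) = -65.90 mV

-65.9 mV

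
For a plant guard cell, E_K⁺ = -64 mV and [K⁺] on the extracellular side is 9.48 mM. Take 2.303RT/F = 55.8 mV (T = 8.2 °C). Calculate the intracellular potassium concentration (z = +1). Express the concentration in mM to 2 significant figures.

Nernst: E = (55.8/1) · log₁₀([out]/[in]), so log₁₀([out]/[in]) = -64.0 × 1 / 55.8 = -1.1470.
[out]/[in] = 10^(-1.1470) = 0.07129.
[in] = 9.48 / 0.07129 = 133 mM.

130 mM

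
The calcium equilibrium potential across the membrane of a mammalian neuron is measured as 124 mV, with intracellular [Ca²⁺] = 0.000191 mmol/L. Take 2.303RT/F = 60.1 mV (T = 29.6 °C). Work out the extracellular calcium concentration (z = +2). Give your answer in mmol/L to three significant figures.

2.56 mmol/L

Nernst: E = (60.1/2) · log₁₀([out]/[in]), so log₁₀([out]/[in]) = 124.0 × 2 / 60.1 = 4.1265.
[out]/[in] = 10^(4.1265) = 1.338e+04.
[out] = 1.338e+04 × 0.000191 = 2.556 mmol/L.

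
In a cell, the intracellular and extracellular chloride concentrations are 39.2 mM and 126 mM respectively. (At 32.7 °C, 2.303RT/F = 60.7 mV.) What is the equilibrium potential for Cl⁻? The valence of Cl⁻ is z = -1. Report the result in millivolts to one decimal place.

-30.8 mV

E = (60.7/z) · log₁₀([Cl⁻]_out/[Cl⁻]_in) with z = -1.
For an anion, dividing by z = -1 reverses the sign.
= (60.7/-1) · log₁₀(126/39.2) = -60.70 · log₁₀(3.214)
= -60.70 · (0.5071) = -30.78 mV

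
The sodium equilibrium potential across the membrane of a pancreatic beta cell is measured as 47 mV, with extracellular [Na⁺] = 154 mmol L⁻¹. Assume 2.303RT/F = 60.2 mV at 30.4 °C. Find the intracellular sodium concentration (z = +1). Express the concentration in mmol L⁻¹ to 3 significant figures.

25.5 mmol L⁻¹

Nernst: E = (60.2/1) · log₁₀([out]/[in]), so log₁₀([out]/[in]) = 47.0 × 1 / 60.2 = 0.7807.
[out]/[in] = 10^(0.7807) = 6.036.
[in] = 154 / 6.036 = 25.51 mmol L⁻¹.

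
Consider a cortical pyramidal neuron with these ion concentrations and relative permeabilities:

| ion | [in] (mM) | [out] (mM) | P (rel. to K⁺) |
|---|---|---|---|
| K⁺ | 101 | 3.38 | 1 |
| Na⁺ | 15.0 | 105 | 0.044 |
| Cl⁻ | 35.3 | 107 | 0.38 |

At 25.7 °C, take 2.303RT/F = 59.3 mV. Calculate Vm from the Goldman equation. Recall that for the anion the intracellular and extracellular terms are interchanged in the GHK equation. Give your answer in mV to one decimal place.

Vm = 59.3 · log₁₀[(Σ P·[cation]ₒ + Σ P·[anion]ᵢ) / (Σ P·[cation]ᵢ + Σ P·[anion]ₒ)]
Numerator = 1×3.38 + 0.044×105 + 0.38×35.3 = 21.41
Denominator = 1×101 + 0.044×15.0 + 0.38×107 = 142.3
Vm = 59.3 · log₁₀(0.15046) = 59.3 × (-0.8226) = -48.78 mV

-48.8 mV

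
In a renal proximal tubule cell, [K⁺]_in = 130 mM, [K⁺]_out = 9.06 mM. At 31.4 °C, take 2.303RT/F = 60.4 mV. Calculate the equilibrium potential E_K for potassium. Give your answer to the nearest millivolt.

-70 mV

E = (60.4/z) · log₁₀([K⁺]_out/[K⁺]_in) with z = +1.
= (60.4/1) · log₁₀(9.06/130) = 60.40 · log₁₀(0.06969)
= 60.40 · (-1.1568) = -69.87 mV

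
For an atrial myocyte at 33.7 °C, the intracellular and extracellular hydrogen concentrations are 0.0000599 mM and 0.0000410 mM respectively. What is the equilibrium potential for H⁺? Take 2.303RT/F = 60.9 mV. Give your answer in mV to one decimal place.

-10.0 mV

E = (60.9/z) · log₁₀([H⁺]_out/[H⁺]_in) with z = +1.
= (60.9/1) · log₁₀(0.0000410/0.0000599) = 60.90 · log₁₀(0.6845)
= 60.90 · (-0.1646) = -10.03 mV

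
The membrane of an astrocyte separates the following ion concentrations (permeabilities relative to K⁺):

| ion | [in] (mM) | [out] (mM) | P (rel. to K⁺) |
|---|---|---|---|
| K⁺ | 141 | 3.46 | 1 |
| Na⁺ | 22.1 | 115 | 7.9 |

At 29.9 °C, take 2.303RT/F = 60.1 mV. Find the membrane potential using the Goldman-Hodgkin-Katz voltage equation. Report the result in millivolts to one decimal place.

27.7 mV

Vm = 60.1 · log₁₀[(Σ P·[cation]ₒ + Σ P·[anion]ᵢ) / (Σ P·[cation]ᵢ + Σ P·[anion]ₒ)]
Numerator = 1×3.46 + 7.9×115 = 912
Denominator = 1×141 + 7.9×22.1 = 315.6
Vm = 60.1 · log₁₀(2.8897) = 60.1 × (0.4609) = 27.70 mV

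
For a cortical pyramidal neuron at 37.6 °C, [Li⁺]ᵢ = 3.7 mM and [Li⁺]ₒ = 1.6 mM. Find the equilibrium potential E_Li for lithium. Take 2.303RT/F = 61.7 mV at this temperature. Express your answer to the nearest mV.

-22 mV

E = (61.7/z) · log₁₀([Li⁺]_out/[Li⁺]_in) with z = +1.
= (61.7/1) · log₁₀(1.6/3.7) = 61.70 · log₁₀(0.4324)
= 61.70 · (-0.3641) = -22.46 mV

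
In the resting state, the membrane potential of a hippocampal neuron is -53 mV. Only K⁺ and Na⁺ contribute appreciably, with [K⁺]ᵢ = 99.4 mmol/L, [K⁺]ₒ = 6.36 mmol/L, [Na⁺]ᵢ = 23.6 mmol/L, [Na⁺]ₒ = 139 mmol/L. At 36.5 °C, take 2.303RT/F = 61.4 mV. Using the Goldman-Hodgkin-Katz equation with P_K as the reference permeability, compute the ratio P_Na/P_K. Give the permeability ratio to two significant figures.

Let α = P_Na/P_K. GHK: Vm = 61.4·log₁₀[(Kₒ + α·Naₒ)/(Kᵢ + α·Naᵢ)].
10^(Vm/61.4) = 10^(-53.0/61.4) = 0.13703
So 0.13703·(Kᵢ + α·Naᵢ) = Kₒ + α·Naₒ → α = (0.13703·99.4 − 6.36) / (139.0 − 0.13703·23.6)
α = (13.62 − 6.36) / (139.0 − 3.234) = 7.261/135.8 = 0.05348

0.053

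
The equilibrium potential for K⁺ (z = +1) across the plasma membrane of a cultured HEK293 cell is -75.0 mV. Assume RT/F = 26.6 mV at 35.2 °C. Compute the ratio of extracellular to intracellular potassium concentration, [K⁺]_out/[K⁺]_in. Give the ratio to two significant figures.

0.060

ln([out]/[in]) = E·z/(26.6) = -75.0 × 1 / 26.6 = -2.8195
[out]/[in] = e^(-2.8195) = 0.05963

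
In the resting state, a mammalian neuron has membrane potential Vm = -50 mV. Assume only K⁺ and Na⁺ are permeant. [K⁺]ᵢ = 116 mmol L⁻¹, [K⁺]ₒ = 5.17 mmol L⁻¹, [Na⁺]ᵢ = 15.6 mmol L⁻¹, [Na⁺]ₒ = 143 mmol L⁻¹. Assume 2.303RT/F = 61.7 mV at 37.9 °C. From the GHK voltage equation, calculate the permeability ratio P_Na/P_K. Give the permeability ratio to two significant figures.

Let α = P_Na/P_K. GHK: Vm = 61.7·log₁₀[(Kₒ + α·Naₒ)/(Kᵢ + α·Naᵢ)].
10^(Vm/61.7) = 10^(-50.0/61.7) = 0.15475
So 0.15475·(Kᵢ + α·Naᵢ) = Kₒ + α·Naₒ → α = (0.15475·116.0 − 5.17) / (143.0 − 0.15475·15.6)
α = (17.95 − 5.17) / (143.0 − 2.414) = 12.78/140.6 = 0.09091

0.091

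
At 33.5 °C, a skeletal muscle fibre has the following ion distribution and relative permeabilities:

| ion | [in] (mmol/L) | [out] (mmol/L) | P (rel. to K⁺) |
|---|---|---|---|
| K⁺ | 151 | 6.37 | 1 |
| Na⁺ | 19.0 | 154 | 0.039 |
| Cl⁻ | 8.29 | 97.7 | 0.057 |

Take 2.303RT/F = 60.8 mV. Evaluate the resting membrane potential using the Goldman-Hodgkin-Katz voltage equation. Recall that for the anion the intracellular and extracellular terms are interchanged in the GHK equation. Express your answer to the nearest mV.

-66 mV

Vm = 60.8 · log₁₀[(Σ P·[cation]ₒ + Σ P·[anion]ᵢ) / (Σ P·[cation]ᵢ + Σ P·[anion]ₒ)]
Numerator = 1×6.37 + 0.039×154 + 0.057×8.29 = 12.85
Denominator = 1×151 + 0.039×19.0 + 0.057×97.7 = 157.3
Vm = 60.8 · log₁₀(0.081677) = 60.8 × (-1.0879) = -66.14 mV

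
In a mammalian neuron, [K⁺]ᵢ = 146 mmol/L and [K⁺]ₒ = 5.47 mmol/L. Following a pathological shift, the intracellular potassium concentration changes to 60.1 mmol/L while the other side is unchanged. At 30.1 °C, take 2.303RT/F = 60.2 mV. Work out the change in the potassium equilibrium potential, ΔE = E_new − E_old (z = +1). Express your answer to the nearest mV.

E_old = (60.2/1)·log₁₀(5.47/146) = -85.87 mV
E_new = (60.2/1)·log₁₀(5.47/60.1) = -62.66 mV
ΔE = -62.66 − (-85.87) = 23.21 mV

23 mV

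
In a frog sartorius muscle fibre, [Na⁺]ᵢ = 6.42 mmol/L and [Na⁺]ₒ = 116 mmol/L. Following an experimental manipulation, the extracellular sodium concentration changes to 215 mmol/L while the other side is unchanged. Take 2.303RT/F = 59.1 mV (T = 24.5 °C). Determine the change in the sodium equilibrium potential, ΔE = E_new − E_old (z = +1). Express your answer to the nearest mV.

16 mV

E_old = (59.1/1)·log₁₀(116/6.42) = 74.28 mV
E_new = (59.1/1)·log₁₀(215/6.42) = 90.12 mV
ΔE = 90.12 − (74.28) = 15.84 mV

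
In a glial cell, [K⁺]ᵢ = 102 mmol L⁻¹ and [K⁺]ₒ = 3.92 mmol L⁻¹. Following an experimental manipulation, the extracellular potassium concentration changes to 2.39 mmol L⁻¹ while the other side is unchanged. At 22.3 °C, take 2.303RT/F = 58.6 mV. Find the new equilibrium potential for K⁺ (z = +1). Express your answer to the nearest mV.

-96 mV

After the shift: [K⁺]_out = 2.39, [K⁺]_in = 102 mmol L⁻¹.
E_new = (58.6/1)·log₁₀(2.39/102) = 58.60 · (-1.6302) = -95.53 mV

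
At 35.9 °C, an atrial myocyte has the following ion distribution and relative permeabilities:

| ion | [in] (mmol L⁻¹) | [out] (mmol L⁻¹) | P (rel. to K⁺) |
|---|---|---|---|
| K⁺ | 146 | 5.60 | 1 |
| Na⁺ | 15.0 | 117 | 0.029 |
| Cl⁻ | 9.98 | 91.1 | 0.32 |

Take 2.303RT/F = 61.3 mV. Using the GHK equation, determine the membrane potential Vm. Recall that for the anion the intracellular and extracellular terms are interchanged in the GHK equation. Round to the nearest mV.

Vm = 61.3 · log₁₀[(Σ P·[cation]ₒ + Σ P·[anion]ᵢ) / (Σ P·[cation]ᵢ + Σ P·[anion]ₒ)]
Numerator = 1×5.60 + 0.029×117 + 0.32×9.98 = 12.19
Denominator = 1×146 + 0.029×15.0 + 0.32×91.1 = 175.6
Vm = 61.3 · log₁₀(0.069405) = 61.3 × (-1.1586) = -71.02 mV

-71 mV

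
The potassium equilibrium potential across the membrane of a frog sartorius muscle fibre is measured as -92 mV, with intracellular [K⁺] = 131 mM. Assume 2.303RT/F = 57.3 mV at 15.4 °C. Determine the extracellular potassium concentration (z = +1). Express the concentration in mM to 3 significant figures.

Nernst: E = (57.3/1) · log₁₀([out]/[in]), so log₁₀([out]/[in]) = -92.0 × 1 / 57.3 = -1.6056.
[out]/[in] = 10^(-1.6056) = 0.0248.
[out] = 0.0248 × 131 = 3.249 mM.

3.25 mM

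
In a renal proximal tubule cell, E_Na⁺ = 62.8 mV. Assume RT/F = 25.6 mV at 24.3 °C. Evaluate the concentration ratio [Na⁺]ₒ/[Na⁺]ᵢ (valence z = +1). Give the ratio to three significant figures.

ln([out]/[in]) = E·z/(25.6) = 62.8 × 1 / 25.6 = 2.4531
[out]/[in] = e^(2.4531) = 11.62

11.6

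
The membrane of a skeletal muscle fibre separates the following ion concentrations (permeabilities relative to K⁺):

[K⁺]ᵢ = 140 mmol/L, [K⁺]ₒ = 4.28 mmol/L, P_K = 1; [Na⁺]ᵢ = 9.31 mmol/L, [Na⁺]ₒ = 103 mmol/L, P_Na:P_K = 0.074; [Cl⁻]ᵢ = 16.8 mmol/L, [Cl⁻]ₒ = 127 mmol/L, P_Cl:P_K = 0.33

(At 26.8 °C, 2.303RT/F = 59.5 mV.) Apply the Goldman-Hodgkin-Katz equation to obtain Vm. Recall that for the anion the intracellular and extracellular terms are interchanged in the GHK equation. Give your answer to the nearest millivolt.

Vm = 59.5 · log₁₀[(Σ P·[cation]ₒ + Σ P·[anion]ᵢ) / (Σ P·[cation]ᵢ + Σ P·[anion]ₒ)]
Numerator = 1×4.28 + 0.074×103 + 0.33×16.8 = 17.45
Denominator = 1×140 + 0.074×9.31 + 0.33×127 = 182.6
Vm = 59.5 · log₁₀(0.095543) = 59.5 × (-1.0198) = -60.68 mV

-61 mV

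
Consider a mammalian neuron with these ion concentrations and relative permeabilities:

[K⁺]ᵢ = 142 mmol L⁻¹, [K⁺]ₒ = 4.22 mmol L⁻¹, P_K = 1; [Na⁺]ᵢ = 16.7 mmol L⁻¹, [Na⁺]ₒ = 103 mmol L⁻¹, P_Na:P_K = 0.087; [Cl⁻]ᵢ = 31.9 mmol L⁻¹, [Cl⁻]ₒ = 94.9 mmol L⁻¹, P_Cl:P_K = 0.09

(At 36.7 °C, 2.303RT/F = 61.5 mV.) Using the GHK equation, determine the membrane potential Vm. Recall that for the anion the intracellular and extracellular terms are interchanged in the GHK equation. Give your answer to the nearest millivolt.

Vm = 61.5 · log₁₀[(Σ P·[cation]ₒ + Σ P·[anion]ᵢ) / (Σ P·[cation]ᵢ + Σ P·[anion]ₒ)]
Numerator = 1×4.22 + 0.087×103 + 0.09×31.9 = 16.05
Denominator = 1×142 + 0.087×16.7 + 0.09×94.9 = 152
Vm = 61.5 · log₁₀(0.10561) = 61.5 × (-0.9763) = -60.04 mV

-60 mV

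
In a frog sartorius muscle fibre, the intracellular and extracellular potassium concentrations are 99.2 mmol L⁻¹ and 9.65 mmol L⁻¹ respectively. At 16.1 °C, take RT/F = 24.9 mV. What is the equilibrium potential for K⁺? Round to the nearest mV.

E = (24.9/z) · ln([K⁺]_out/[K⁺]_in) with z = +1.
= (24.9/1) · ln(9.65/99.2) = 24.90 · ln(0.09728)
= 24.90 · (-2.3302) = -58.02 mV

-58 mV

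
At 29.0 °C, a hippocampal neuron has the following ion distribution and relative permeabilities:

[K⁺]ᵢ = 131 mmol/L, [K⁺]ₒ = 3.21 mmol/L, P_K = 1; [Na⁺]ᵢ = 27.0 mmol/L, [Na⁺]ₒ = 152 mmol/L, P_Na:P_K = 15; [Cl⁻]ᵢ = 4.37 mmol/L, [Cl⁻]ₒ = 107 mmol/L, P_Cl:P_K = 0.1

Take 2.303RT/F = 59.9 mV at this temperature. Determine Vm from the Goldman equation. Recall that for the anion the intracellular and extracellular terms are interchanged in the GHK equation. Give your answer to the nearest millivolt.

37 mV

Vm = 59.9 · log₁₀[(Σ P·[cation]ₒ + Σ P·[anion]ᵢ) / (Σ P·[cation]ᵢ + Σ P·[anion]ₒ)]
Numerator = 1×3.21 + 15×152 + 0.1×4.37 = 2284
Denominator = 1×131 + 15×27.0 + 0.1×107 = 546.7
Vm = 59.9 · log₁₀(4.1771) = 59.9 × (0.6209) = 37.19 mV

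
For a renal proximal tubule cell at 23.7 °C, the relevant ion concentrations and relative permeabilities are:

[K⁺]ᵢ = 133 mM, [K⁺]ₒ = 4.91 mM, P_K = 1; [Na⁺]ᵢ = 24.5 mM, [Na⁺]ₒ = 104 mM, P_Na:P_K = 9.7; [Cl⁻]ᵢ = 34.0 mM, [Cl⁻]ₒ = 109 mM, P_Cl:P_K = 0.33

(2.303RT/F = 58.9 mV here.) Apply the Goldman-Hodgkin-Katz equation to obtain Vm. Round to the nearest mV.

24 mV

Vm = 58.9 · log₁₀[(Σ P·[cation]ₒ + Σ P·[anion]ᵢ) / (Σ P·[cation]ᵢ + Σ P·[anion]ₒ)]
Numerator = 1×4.91 + 9.7×104 + 0.33×34.0 = 1025
Denominator = 1×133 + 9.7×24.5 + 0.33×109 = 406.6
Vm = 58.9 · log₁₀(2.5206) = 58.9 × (0.4015) = 23.65 mV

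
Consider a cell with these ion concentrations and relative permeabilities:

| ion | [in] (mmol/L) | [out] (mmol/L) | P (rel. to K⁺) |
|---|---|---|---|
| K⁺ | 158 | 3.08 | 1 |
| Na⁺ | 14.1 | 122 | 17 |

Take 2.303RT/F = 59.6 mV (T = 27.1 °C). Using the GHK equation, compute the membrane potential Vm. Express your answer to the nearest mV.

Vm = 59.6 · log₁₀[(Σ P·[cation]ₒ + Σ P·[anion]ᵢ) / (Σ P·[cation]ᵢ + Σ P·[anion]ₒ)]
Numerator = 1×3.08 + 17×122 = 2077
Denominator = 1×158 + 17×14.1 = 397.7
Vm = 59.6 · log₁₀(5.2227) = 59.6 × (0.7179) = 42.79 mV

43 mV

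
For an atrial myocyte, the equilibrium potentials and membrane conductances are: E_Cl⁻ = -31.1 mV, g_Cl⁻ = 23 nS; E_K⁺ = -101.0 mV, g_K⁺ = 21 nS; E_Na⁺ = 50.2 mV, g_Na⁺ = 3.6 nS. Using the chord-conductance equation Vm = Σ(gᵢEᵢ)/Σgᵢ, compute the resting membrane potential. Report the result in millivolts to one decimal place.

Σ gᵢEᵢ = 23·(-31.1) + 21·(-101.0) + 3.6·(50.2) = -2655.58
Σ gᵢ = 23 + 21 + 3.6 = 47.6
Vm = -2655.58 / 47.6 = -55.79 mV

-55.8 mV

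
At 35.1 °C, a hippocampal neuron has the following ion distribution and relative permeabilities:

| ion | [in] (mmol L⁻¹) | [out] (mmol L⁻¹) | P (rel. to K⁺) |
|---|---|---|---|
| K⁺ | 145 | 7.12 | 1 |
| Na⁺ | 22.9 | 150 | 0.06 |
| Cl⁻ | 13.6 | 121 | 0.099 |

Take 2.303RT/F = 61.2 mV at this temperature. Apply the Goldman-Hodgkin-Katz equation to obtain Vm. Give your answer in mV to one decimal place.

Vm = 61.2 · log₁₀[(Σ P·[cation]ₒ + Σ P·[anion]ᵢ) / (Σ P·[cation]ᵢ + Σ P·[anion]ₒ)]
Numerator = 1×7.12 + 0.06×150 + 0.099×13.6 = 17.47
Denominator = 1×145 + 0.06×22.9 + 0.099×121 = 158.4
Vm = 61.2 · log₁₀(0.1103) = 61.2 × (-0.9574) = -58.59 mV

-58.6 mV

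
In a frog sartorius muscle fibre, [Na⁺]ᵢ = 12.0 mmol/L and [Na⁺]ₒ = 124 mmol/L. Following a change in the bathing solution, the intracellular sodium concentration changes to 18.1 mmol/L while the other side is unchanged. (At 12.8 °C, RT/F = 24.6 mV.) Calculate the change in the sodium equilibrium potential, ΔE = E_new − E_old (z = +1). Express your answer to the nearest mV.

E_old = (24.6/1)·ln(124/12.0) = 57.45 mV
E_new = (24.6/1)·ln(124/18.1) = 47.34 mV
ΔE = 47.34 − (57.45) = -10.11 mV

-10 mV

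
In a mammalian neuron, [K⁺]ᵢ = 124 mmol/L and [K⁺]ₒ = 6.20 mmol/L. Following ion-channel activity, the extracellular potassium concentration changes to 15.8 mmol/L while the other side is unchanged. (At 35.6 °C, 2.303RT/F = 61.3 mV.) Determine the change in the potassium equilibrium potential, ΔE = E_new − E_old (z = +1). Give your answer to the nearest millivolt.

E_old = (61.3/1)·log₁₀(6.20/124) = -79.75 mV
E_new = (61.3/1)·log₁₀(15.8/124) = -54.85 mV
ΔE = -54.85 − (-79.75) = 24.90 mV

25 mV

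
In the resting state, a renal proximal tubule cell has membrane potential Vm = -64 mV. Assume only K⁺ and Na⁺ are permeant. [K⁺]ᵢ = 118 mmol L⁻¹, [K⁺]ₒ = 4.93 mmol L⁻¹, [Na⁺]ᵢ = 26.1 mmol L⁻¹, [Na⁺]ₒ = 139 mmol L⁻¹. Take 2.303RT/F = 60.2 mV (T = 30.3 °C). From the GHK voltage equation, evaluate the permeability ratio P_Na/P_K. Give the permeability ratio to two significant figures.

0.039

Let α = P_Na/P_K. GHK: Vm = 60.2·log₁₀[(Kₒ + α·Naₒ)/(Kᵢ + α·Naᵢ)].
10^(Vm/60.2) = 10^(-64.0/60.2) = 0.086472
So 0.086472·(Kᵢ + α·Naᵢ) = Kₒ + α·Naₒ → α = (0.086472·118.0 − 4.93) / (139.0 − 0.086472·26.1)
α = (10.2 − 4.93) / (139.0 − 2.257) = 5.274/136.7 = 0.03857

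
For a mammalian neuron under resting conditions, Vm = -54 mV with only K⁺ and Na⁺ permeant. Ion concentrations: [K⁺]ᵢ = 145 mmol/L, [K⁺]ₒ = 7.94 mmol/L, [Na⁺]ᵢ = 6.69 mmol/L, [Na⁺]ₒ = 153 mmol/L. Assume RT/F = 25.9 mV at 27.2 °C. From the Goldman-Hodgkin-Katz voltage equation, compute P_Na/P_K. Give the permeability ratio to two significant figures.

Let α = P_Na/P_K. GHK: Vm = 25.9·ln[(Kₒ + α·Naₒ)/(Kᵢ + α·Naᵢ)].
e^(Vm/25.9) = e^(-54.0/25.9) = 0.12431
So 0.12431·(Kᵢ + α·Naᵢ) = Kₒ + α·Naₒ → α = (0.12431·145.0 − 7.94) / (153.0 − 0.12431·6.69)
α = (18.03 − 7.94) / (153.0 − 0.8317) = 10.09/152.2 = 0.06628

0.066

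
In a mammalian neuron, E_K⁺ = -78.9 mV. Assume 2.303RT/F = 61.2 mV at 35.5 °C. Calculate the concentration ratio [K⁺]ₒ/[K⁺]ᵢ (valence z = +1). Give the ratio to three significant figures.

0.0514

log₁₀([out]/[in]) = E·z/(61.2) = -78.9 × 1 / 61.2 = -1.2892
[out]/[in] = 10^(-1.2892) = 0.05138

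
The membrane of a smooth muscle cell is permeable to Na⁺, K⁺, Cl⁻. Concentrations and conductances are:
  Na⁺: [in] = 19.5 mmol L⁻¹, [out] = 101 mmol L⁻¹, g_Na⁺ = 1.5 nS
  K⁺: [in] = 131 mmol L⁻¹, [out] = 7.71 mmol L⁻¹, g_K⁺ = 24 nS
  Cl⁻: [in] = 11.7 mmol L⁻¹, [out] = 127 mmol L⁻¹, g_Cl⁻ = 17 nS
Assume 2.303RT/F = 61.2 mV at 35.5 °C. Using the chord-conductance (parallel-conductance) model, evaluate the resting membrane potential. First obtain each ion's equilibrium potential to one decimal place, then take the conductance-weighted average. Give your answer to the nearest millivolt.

-66 mV

E_Na⁺ = (61.2/1)·log₁₀(101/19.5) = 43.7 mV
E_K⁺ = (61.2/1)·log₁₀(7.71/131) = -75.3 mV
E_Cl⁻ = (61.2/-1)·log₁₀(127/11.7) = -63.4 mV
Vm = (Σ gᵢEᵢ)/(Σ gᵢ) = (1.5·43.7 + 24·-75.3 + 17·-63.4) / (1.5 + 24 + 17)
= -2819.45 / 42.5 = -66.34 mV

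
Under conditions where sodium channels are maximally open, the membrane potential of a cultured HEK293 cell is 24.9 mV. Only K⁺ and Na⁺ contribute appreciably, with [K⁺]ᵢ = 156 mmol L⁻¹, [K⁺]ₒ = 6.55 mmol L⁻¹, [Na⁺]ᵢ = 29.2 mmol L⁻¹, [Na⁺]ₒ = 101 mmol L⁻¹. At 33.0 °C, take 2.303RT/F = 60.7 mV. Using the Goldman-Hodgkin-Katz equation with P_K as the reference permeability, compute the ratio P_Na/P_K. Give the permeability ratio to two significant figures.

Let α = P_Na/P_K. GHK: Vm = 60.7·log₁₀[(Kₒ + α·Naₒ)/(Kᵢ + α·Naᵢ)].
10^(Vm/60.7) = 10^(24.9/60.7) = 2.5717
So 2.5717·(Kᵢ + α·Naᵢ) = Kₒ + α·Naₒ → α = (2.5717·156.0 − 6.55) / (101.0 − 2.5717·29.2)
α = (401.2 − 6.55) / (101.0 − 75.09) = 394.6/25.91 = 15.23

15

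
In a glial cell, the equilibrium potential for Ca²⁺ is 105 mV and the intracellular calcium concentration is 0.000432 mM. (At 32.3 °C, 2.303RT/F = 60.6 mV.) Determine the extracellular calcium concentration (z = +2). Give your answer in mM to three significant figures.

1.26 mM

Nernst: E = (60.6/2) · log₁₀([out]/[in]), so log₁₀([out]/[in]) = 105.0 × 2 / 60.6 = 3.4653.
[out]/[in] = 10^(3.4653) = 2920.
[out] = 2920 × 0.000432 = 1.261 mM.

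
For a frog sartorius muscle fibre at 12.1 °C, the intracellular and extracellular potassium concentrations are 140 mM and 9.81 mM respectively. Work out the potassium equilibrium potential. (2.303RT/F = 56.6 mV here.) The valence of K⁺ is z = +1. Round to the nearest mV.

E = (56.6/z) · log₁₀([K⁺]_out/[K⁺]_in) with z = +1.
= (56.6/1) · log₁₀(9.81/140) = 56.60 · log₁₀(0.07007)
= 56.60 · (-1.1545) = -65.34 mV

-65 mV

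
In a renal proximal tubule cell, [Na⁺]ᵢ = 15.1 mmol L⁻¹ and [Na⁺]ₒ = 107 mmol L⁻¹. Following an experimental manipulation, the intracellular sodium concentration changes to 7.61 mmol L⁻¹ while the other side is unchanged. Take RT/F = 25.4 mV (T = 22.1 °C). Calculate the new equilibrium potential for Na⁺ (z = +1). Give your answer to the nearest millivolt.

67 mV

After the shift: [Na⁺]_out = 107, [Na⁺]_in = 7.61 mmol L⁻¹.
E_new = (25.4/1)·ln(107/7.61) = 25.40 · (2.6434) = 67.14 mV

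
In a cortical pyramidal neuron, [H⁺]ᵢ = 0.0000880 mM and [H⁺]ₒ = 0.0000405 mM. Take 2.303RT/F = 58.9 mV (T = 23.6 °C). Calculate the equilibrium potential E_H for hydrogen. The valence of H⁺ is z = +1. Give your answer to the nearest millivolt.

-20 mV

E = (58.9/z) · log₁₀([H⁺]_out/[H⁺]_in) with z = +1.
= (58.9/1) · log₁₀(0.0000405/0.0000880) = 58.90 · log₁₀(0.4602)
= 58.90 · (-0.3370) = -19.85 mV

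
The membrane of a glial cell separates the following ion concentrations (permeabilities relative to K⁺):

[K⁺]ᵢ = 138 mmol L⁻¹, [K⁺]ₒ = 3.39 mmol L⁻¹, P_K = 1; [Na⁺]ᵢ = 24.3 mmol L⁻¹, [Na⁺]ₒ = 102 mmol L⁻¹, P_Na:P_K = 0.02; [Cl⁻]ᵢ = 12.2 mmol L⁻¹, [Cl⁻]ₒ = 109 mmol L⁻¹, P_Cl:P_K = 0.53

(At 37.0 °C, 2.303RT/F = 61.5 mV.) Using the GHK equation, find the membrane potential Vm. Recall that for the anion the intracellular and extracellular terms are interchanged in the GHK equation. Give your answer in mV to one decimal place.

-74.9 mV

Vm = 61.5 · log₁₀[(Σ P·[cation]ₒ + Σ P·[anion]ᵢ) / (Σ P·[cation]ᵢ + Σ P·[anion]ₒ)]
Numerator = 1×3.39 + 0.02×102 + 0.53×12.2 = 11.9
Denominator = 1×138 + 0.02×24.3 + 0.53×109 = 196.3
Vm = 61.5 · log₁₀(0.060615) = 61.5 × (-1.2174) = -74.87 mV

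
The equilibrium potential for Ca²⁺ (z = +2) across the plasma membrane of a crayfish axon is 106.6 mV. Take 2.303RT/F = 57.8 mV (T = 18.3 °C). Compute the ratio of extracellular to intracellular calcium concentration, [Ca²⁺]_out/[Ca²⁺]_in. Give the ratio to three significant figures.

4880

log₁₀([out]/[in]) = E·z/(57.8) = 106.6 × 2 / 57.8 = 3.6886
[out]/[in] = 10^(3.6886) = 4882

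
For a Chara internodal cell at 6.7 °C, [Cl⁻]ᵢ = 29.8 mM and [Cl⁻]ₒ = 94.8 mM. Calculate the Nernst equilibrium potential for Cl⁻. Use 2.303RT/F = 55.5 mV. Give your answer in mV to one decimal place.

-27.9 mV

E = (55.5/z) · log₁₀([Cl⁻]_out/[Cl⁻]_in) with z = -1.
For an anion, dividing by z = -1 reverses the sign.
= (55.5/-1) · log₁₀(94.8/29.8) = -55.50 · log₁₀(3.181)
= -55.50 · (0.5026) = -27.89 mV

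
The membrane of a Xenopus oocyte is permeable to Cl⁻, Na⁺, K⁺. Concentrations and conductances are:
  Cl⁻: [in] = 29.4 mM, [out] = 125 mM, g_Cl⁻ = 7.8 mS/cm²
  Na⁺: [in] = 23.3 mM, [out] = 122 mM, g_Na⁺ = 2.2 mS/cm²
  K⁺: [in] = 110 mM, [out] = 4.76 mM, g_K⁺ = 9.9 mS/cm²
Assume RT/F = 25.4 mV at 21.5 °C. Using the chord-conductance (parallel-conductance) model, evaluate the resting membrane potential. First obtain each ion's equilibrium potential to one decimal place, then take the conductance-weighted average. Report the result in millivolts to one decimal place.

E_Cl⁻ = (25.4/-1)·ln(125/29.4) = -36.8 mV
E_Na⁺ = (25.4/1)·ln(122/23.3) = 42.1 mV
E_K⁺ = (25.4/1)·ln(4.76/110) = -79.8 mV
Vm = (Σ gᵢEᵢ)/(Σ gᵢ) = (7.8·-36.8 + 2.2·42.1 + 9.9·-79.8) / (7.8 + 2.2 + 9.9)
= -984.44 / 19.9 = -49.47 mV

-49.5 mV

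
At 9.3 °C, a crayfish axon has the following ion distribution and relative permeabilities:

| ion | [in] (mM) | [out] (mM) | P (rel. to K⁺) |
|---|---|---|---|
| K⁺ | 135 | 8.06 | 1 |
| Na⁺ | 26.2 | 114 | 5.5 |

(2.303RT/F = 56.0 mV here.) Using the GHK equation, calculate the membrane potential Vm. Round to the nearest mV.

20 mV

Vm = 56.0 · log₁₀[(Σ P·[cation]ₒ + Σ P·[anion]ᵢ) / (Σ P·[cation]ᵢ + Σ P·[anion]ₒ)]
Numerator = 1×8.06 + 5.5×114 = 635.1
Denominator = 1×135 + 5.5×26.2 = 279.1
Vm = 56.0 · log₁₀(2.2754) = 56.0 × (0.3571) = 20.00 mV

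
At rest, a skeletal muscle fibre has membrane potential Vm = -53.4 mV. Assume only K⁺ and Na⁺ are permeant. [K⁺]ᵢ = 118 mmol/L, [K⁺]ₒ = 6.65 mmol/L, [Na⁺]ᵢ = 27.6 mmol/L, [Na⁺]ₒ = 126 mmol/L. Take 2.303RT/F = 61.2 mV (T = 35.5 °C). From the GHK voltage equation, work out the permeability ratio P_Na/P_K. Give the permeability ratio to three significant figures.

0.0750

Let α = P_Na/P_K. GHK: Vm = 61.2·log₁₀[(Kₒ + α·Naₒ)/(Kᵢ + α·Naᵢ)].
10^(Vm/61.2) = 10^(-53.4/61.2) = 0.13411
So 0.13411·(Kᵢ + α·Naᵢ) = Kₒ + α·Naₒ → α = (0.13411·118.0 − 6.65) / (126.0 − 0.13411·27.6)
α = (15.82 − 6.65) / (126.0 − 3.701) = 9.175/122.3 = 0.07502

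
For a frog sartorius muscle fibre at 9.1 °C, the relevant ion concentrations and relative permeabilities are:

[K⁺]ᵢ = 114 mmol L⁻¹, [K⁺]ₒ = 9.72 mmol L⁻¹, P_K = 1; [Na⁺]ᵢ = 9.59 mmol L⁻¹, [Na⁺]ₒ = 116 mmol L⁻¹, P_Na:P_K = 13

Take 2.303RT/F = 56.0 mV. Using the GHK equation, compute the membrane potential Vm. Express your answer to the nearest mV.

Vm = 56.0 · log₁₀[(Σ P·[cation]ₒ + Σ P·[anion]ᵢ) / (Σ P·[cation]ᵢ + Σ P·[anion]ₒ)]
Numerator = 1×9.72 + 13×116 = 1518
Denominator = 1×114 + 13×9.59 = 238.7
Vm = 56.0 · log₁₀(6.3591) = 56.0 × (0.8034) = 44.99 mV

45 mV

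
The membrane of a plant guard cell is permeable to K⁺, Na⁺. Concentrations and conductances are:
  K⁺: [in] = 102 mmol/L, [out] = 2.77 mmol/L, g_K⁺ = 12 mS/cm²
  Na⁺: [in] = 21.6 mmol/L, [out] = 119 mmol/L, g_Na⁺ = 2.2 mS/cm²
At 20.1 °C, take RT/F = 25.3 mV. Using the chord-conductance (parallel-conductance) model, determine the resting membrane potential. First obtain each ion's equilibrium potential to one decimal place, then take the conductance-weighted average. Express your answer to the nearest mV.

-70 mV

E_K⁺ = (25.3/1)·ln(2.77/102) = -91.2 mV
E_Na⁺ = (25.3/1)·ln(119/21.6) = 43.2 mV
Vm = (Σ gᵢEᵢ)/(Σ gᵢ) = (12·-91.2 + 2.2·43.2) / (12 + 2.2)
= -999.36 / 14.2 = -70.38 mV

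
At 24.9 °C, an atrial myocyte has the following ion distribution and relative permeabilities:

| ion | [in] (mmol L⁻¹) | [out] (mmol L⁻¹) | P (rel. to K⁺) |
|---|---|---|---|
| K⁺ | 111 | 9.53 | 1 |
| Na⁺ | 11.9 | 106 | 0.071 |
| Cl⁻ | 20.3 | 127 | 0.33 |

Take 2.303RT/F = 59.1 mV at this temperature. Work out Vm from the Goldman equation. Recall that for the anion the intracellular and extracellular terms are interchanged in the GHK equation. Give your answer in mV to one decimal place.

Vm = 59.1 · log₁₀[(Σ P·[cation]ₒ + Σ P·[anion]ᵢ) / (Σ P·[cation]ᵢ + Σ P·[anion]ₒ)]
Numerator = 1×9.53 + 0.071×106 + 0.33×20.3 = 23.75
Denominator = 1×111 + 0.071×11.9 + 0.33×127 = 153.8
Vm = 59.1 · log₁₀(0.1545) = 59.1 × (-0.8111) = -47.93 mV

-47.9 mV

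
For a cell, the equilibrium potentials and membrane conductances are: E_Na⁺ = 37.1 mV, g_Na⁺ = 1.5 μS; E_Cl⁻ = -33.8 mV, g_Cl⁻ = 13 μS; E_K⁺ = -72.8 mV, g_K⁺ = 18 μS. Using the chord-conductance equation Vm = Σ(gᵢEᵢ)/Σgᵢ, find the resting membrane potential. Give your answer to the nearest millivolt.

Σ gᵢEᵢ = 1.5·(37.1) + 13·(-33.8) + 18·(-72.8) = -1694.15
Σ gᵢ = 1.5 + 13 + 18 = 32.5
Vm = -1694.15 / 32.5 = -52.13 mV

-52 mV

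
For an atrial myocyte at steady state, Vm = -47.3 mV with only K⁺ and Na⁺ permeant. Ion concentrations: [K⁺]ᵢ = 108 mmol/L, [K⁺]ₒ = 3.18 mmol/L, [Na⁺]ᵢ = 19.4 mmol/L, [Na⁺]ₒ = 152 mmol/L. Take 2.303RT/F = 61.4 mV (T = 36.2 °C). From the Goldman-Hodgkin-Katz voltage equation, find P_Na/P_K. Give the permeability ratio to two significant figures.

Let α = P_Na/P_K. GHK: Vm = 61.4·log₁₀[(Kₒ + α·Naₒ)/(Kᵢ + α·Naᵢ)].
10^(Vm/61.4) = 10^(-47.3/61.4) = 0.16968
So 0.16968·(Kᵢ + α·Naᵢ) = Kₒ + α·Naₒ → α = (0.16968·108.0 − 3.18) / (152.0 − 0.16968·19.4)
α = (18.33 − 3.18) / (152.0 − 3.292) = 15.15/148.7 = 0.1018

0.10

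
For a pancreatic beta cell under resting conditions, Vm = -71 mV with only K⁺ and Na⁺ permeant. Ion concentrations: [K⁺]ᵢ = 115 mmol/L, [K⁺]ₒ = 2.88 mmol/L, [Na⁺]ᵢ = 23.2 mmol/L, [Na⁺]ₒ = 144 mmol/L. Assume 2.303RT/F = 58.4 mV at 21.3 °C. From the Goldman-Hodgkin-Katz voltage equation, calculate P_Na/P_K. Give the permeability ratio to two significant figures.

Let α = P_Na/P_K. GHK: Vm = 58.4·log₁₀[(Kₒ + α·Naₒ)/(Kᵢ + α·Naᵢ)].
10^(Vm/58.4) = 10^(-71.0/58.4) = 0.060848
So 0.060848·(Kᵢ + α·Naᵢ) = Kₒ + α·Naₒ → α = (0.060848·115.0 − 2.88) / (144.0 − 0.060848·23.2)
α = (6.998 − 2.88) / (144.0 − 1.412) = 4.118/142.6 = 0.02888

0.029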